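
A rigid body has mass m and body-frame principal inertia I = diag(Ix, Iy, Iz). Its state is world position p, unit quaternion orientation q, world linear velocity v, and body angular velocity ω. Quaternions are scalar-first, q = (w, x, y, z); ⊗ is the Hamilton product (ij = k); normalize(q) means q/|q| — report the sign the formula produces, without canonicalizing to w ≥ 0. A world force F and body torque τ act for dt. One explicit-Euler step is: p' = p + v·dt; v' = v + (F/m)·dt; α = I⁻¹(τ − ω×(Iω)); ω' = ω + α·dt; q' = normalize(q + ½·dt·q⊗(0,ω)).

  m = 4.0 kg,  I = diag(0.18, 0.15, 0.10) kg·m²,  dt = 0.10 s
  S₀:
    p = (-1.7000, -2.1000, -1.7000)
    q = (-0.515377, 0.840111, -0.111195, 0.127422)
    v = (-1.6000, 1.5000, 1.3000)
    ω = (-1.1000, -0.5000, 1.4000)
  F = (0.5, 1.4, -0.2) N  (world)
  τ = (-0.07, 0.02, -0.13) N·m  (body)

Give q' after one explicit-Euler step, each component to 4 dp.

q' = (-0.4788, 0.8602, -0.1634, 0.0640)

Hamilton product q⊗(0,ω) = (0.6901338, 0.4749527, -1.0586311, -1.2638978)
q' = normalize(q + ½dt·q⊗(0,ω)) = (-0.4788, 0.8602, -0.1634, 0.0640)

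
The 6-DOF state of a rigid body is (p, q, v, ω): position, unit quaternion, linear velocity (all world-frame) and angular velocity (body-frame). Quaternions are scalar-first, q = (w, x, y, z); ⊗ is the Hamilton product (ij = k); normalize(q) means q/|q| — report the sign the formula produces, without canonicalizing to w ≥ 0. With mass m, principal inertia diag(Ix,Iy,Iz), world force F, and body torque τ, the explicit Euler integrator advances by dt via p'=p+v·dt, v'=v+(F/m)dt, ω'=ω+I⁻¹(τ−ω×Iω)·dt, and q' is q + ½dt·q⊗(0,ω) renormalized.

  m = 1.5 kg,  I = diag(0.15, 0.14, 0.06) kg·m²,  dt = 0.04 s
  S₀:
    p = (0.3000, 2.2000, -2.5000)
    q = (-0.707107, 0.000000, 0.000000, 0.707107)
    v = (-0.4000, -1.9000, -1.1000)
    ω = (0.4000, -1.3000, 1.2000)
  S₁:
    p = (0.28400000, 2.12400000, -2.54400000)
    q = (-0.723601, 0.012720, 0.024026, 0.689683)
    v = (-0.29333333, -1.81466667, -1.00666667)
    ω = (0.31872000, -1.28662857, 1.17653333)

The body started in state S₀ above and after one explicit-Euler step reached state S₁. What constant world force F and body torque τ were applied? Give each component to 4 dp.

ω₁ − ω₀ = (-0.08128000, 0.01337143, -0.02346667)
gyro term ω₀×Iω₀ = (0.1248, 0.0432, 0.0052)
τ = I·(Δω/dt) + ω₀×(Iω₀) = (-0.1800, 0.0900, -0.0300)
velocity change Δv = (0.10666667, 0.08533333, 0.09333333)
applied force F = (4.0000, 3.2000, 3.5000)

F = (4.0000, 3.2000, 3.5000)
τ = (-0.1800, 0.0900, -0.0300)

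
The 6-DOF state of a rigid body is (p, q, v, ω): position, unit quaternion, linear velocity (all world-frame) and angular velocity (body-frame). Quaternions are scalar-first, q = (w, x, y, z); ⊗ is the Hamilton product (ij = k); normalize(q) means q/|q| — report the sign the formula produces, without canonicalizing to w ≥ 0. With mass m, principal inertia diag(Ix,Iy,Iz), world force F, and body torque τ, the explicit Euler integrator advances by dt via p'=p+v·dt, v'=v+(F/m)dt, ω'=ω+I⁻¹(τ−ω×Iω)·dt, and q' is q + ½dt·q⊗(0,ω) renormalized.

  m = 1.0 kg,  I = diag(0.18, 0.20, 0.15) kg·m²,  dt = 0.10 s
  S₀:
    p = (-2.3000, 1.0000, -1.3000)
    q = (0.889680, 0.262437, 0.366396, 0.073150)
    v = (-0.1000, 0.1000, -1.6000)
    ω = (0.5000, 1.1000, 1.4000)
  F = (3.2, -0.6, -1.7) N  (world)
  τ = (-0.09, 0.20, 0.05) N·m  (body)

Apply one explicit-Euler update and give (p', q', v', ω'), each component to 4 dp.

linear accel F/m = (3.2000, -0.6000, -1.7000)
p + v·dt = (-2.3100, 1.0100, -1.4600)
v' = v + a·dt = (0.2200, 0.0400, -1.7700)
angular accel α = (-0.0722, 0.8950, 0.2600)
ω' = ω + α·dt = (0.4928, 1.1895, 1.4260)
Hamilton product q⊗(0,ω) = (-0.6366641, 0.8773294, 0.6478112, 1.3510347)
updated quaternion q' = (0.8542, 0.3050, 0.3971, 0.1401)

p' = (-2.3100, 1.0100, -1.4600)
q' = (0.8542, 0.3050, 0.3971, 0.1401)
v' = (0.2200, 0.0400, -1.7700)
ω' = (0.4928, 1.1895, 1.4260)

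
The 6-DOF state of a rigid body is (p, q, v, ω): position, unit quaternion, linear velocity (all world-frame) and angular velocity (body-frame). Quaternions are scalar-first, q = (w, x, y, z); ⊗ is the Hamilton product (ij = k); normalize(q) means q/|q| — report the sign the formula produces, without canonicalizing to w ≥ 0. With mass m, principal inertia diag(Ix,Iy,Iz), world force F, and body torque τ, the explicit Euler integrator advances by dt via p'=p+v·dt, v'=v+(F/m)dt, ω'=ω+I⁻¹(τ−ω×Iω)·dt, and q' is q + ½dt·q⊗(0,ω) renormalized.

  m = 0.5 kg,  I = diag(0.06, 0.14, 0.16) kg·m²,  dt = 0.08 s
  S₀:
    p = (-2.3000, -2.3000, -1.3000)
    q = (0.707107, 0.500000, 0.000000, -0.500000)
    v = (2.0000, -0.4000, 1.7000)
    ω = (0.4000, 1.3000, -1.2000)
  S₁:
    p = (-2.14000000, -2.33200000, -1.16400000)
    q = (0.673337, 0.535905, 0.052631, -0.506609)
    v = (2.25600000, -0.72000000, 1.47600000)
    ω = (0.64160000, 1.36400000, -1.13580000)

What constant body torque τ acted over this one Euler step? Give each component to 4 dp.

ω₁ − ω₀ = (0.24160000, 0.06400000, 0.06420000)
applied torque τ = (0.1500, 0.1600, 0.1700)

τ = (0.1500, 0.1600, 0.1700)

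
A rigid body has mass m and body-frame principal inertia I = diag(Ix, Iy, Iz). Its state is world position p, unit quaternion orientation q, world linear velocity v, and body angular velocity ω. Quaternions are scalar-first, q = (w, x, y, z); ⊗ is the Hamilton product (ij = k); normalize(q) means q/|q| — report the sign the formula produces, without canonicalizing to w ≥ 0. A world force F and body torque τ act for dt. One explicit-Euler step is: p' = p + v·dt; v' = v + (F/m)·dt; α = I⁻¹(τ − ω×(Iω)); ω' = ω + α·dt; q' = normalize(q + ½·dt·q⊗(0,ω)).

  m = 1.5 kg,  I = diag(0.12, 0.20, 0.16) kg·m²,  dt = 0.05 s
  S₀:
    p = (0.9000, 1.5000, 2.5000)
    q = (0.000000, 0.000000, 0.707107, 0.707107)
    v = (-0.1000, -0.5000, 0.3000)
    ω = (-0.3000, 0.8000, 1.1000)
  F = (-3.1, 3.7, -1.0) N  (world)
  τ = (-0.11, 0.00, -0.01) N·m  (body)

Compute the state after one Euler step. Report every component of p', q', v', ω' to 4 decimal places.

p' = (0.8950, 1.4750, 2.5150)
q' = (-0.0336, 0.0053, 0.7014, 0.7120)
v' = (-0.2033, -0.3767, 0.2667)
ω' = (-0.3312, 0.7967, 1.1029)

angular accel α = (-0.6233, -0.0660, 0.0575)
ω + α·dt = (-0.3312, 0.7967, 1.1029)
q⊗(0,ω) = (-1.3435033, 0.2121321, -0.2121321, 0.2121321)
updated quaternion q' = (-0.0336, 0.0053, 0.7014, 0.7120)
p + v·dt = (0.8950, 1.4750, 2.5150)
new velocity v' = (-0.2033, -0.3767, 0.2667)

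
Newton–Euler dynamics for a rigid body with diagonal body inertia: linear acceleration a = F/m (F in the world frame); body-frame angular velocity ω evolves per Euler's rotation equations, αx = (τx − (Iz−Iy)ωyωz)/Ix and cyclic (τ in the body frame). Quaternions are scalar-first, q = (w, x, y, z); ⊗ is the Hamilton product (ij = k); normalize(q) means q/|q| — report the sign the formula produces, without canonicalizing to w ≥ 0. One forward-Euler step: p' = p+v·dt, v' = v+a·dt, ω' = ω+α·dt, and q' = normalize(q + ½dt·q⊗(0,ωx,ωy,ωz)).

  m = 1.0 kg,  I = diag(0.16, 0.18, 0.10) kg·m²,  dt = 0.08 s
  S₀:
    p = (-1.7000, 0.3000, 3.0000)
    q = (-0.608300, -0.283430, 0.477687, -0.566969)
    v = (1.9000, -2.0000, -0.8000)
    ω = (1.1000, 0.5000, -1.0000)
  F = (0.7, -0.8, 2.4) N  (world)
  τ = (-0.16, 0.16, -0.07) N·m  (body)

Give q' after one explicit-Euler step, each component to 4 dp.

q⊗(0,ω) = (-0.4940395, -0.8633325, -1.2112459, -0.0588707)
q + ½dt·q⊗(0,ω), renormalized = (-0.6268, -0.3173, 0.4284, -0.5682)

q' = (-0.6268, -0.3173, 0.4284, -0.5682)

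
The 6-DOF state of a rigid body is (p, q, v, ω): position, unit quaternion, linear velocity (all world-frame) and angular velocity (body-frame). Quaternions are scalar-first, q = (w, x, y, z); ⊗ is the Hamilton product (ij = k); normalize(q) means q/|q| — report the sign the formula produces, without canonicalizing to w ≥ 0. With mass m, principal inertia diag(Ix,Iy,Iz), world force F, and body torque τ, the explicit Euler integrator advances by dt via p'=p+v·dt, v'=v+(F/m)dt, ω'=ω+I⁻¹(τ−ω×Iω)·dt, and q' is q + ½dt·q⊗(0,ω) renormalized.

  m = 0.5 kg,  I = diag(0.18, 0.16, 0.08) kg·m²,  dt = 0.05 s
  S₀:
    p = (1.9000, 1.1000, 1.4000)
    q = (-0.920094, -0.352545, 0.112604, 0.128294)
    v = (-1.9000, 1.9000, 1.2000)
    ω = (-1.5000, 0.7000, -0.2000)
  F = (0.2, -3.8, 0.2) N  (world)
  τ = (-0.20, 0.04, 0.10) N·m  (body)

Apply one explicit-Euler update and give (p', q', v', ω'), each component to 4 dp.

p' = (1.8050, 1.1950, 1.4600)
q' = (-0.9338, -0.3206, 0.0899, 0.1308)
v' = (-1.8800, 1.5200, 1.2200)
ω' = (-1.5587, 0.7031, -0.1506)

α = I⁻¹(τ − ω×Iω) = (-1.1733, 0.0625, 0.9875)
ω + α·dt = (-1.5587, 0.7031, -0.1506)
q⊗(0,ω) = (-0.5819815, 1.2678144, -0.9070158, 0.1061433)
q + ½dt·q⊗(0,ω), renormalized = (-0.9338, -0.3206, 0.0899, 0.1308)
a = (0.4000, -7.6000, 0.4000)
p + v·dt = (1.8050, 1.1950, 1.4600)
v' = v + a·dt = (-1.8800, 1.5200, 1.2200)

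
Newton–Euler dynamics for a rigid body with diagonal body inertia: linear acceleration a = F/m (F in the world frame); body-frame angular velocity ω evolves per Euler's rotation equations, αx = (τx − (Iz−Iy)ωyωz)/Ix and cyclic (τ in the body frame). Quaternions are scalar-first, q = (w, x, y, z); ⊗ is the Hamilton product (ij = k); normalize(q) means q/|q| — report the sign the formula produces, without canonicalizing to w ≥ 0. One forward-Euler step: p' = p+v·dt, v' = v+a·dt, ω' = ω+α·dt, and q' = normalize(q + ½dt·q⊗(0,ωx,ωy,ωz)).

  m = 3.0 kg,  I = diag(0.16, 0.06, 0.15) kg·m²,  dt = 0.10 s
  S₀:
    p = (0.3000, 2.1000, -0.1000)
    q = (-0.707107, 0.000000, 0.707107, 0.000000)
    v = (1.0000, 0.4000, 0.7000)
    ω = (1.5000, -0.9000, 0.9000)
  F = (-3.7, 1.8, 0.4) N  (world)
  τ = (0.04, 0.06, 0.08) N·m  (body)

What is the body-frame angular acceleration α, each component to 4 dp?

α = (0.7056, 0.7750, -0.3667)

gyro term ω×Iω = (-0.0729, 0.0135, 0.1350)
angular accel α = (0.7056, 0.7750, -0.3667)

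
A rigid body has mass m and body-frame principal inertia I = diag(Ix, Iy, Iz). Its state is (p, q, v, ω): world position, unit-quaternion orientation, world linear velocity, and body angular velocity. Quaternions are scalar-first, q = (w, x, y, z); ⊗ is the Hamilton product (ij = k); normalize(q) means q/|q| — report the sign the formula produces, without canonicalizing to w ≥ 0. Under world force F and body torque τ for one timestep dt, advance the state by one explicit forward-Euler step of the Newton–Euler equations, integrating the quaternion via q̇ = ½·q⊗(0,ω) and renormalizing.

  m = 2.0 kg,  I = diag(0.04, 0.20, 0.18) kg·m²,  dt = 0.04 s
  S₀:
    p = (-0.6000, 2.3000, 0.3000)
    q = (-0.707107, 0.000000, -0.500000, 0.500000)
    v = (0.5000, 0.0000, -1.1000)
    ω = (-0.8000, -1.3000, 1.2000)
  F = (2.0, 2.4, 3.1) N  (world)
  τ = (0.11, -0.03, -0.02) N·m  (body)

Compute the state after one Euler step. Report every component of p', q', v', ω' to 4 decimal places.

p' = (-0.5800, 2.3000, 0.2560)
q' = (-0.7316, 0.0123, -0.4892, 0.4747)
v' = (0.5400, 0.0480, -1.0380)
ω' = (-0.7212, -1.3329, 1.1586)

linear accel F/m = (1.0000, 1.2000, 1.5500)
p' = p + v·dt = (-0.5800, 2.3000, 0.2560)
v + (F/m)dt = (0.5400, 0.0480, -1.0380)
precession coupling ω×(Iω) = (0.0312, 0.1344, 0.1664)
angular accel α = (1.9700, -0.8220, -1.0356)
ω + α·dt = (-0.7212, -1.3329, 1.1586)
Hamilton product q⊗(0,ω) = (-1.2500000, 0.6156856, 0.5192391, -1.2485284)
q + ½dt·q⊗(0,ω), renormalized = (-0.7316, 0.0123, -0.4892, 0.4747)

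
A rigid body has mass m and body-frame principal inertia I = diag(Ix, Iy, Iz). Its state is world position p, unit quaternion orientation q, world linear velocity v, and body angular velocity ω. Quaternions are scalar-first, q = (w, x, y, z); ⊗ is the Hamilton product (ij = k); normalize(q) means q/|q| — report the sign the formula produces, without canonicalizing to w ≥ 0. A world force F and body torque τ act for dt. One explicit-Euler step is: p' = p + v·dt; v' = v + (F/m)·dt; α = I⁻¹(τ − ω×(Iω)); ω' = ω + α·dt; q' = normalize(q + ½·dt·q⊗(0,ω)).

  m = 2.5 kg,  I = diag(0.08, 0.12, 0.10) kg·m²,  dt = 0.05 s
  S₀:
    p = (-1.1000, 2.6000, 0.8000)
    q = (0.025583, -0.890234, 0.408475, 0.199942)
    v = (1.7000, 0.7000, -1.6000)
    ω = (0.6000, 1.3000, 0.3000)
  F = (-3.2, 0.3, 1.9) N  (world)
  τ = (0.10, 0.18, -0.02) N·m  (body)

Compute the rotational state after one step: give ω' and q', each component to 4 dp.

α = I⁻¹(τ − ω×Iω) = (1.3475, 1.5300, -0.5120)
ω' = ω + α·dt = (0.6674, 1.3765, 0.2744)
q⊗(0,ω) = (-0.0568597, -0.1220323, 0.4202933, -1.3947143)
updated quaternion q' = (0.0241, -0.8927, 0.4187, 0.1650)

ω' = (0.6674, 1.3765, 0.2744)
q' = (0.0241, -0.8927, 0.4187, 0.1650)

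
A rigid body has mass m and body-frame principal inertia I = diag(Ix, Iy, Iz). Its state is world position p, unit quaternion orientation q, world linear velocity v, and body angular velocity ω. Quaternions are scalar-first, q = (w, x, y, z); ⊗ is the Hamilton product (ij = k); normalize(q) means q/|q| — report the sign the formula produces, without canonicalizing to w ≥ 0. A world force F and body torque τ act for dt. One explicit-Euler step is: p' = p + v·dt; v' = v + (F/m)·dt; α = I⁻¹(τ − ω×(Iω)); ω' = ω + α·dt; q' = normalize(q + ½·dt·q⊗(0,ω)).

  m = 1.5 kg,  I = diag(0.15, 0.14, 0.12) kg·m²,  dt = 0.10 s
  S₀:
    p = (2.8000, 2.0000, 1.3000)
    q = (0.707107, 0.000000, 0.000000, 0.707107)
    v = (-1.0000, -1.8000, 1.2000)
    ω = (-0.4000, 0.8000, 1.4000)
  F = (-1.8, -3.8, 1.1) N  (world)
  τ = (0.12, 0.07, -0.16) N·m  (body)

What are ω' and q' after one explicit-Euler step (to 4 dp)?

ω' = (-0.3051, 0.8620, 1.2640)
q' = (0.6554, -0.0423, 0.0141, 0.7540)

angular accel α = (0.9493, 0.6200, -1.3600)
ω + α·dt = (-0.3051, 0.8620, 1.2640)
2q̇ = q⊗(0,ω) = (-0.9899498, -0.8485284, 0.2828428, 0.9899498)
q + ½dt·q⊗(0,ω), renormalized = (0.6554, -0.0423, 0.0141, 0.7540)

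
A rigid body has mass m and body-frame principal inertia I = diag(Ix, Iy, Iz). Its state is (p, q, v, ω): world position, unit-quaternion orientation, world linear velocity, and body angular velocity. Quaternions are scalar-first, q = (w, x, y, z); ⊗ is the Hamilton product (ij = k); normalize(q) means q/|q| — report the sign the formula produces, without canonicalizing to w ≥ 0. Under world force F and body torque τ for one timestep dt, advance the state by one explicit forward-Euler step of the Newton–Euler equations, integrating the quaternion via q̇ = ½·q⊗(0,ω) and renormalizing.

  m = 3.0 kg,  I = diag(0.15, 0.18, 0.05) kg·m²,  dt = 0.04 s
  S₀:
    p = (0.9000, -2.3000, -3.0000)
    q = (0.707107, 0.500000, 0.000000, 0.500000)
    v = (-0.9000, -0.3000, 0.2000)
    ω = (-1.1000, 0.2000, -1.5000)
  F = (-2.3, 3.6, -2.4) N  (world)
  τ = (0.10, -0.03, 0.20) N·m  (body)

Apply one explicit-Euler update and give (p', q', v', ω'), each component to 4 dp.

p' = (0.8640, -2.3120, -2.9920)
q' = (0.7326, 0.4821, 0.0068, 0.4805)
v' = (-0.9307, -0.2520, 0.1680)
ω' = (-1.0837, 0.1567, -1.3347)

a = F/m = (-0.7667, 1.2000, -0.8000)
new position p' = (0.8640, -2.3120, -2.9920)
v + (F/m)dt = (-0.9307, -0.2520, 0.1680)
ω×(Iω) gyroscopic = (0.0390, 0.1650, -0.0066)
(τ − ω×Iω)/I = (0.4067, -1.0833, 4.1320)
ω' = ω + α·dt = (-1.0837, 0.1567, -1.3347)
Hamilton product q⊗(0,ω) = (1.3000000, -0.8778177, 0.3414214, -0.9606605)
q' = normalize(q + ½dt·q⊗(0,ω)) = (0.7326, 0.4821, 0.0068, 0.4805)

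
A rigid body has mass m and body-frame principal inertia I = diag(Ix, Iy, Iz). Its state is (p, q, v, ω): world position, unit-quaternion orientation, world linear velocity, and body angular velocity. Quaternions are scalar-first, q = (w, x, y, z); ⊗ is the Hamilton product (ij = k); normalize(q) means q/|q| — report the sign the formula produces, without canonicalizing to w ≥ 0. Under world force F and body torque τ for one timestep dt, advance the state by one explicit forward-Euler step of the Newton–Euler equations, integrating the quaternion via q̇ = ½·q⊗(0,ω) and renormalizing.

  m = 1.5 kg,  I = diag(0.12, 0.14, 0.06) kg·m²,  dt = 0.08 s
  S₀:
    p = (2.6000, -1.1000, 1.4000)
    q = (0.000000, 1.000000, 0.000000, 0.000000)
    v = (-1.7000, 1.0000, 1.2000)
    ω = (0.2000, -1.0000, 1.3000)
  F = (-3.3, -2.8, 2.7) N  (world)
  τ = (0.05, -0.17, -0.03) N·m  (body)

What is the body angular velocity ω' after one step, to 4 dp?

ω' = (0.1640, -1.1061, 1.2653)

gyro term ω×Iω = (0.1040, 0.0156, -0.0040)
(τ − ω×Iω)/I = (-0.4500, -1.3257, -0.4333)
new body rate ω' = (0.1640, -1.1061, 1.2653)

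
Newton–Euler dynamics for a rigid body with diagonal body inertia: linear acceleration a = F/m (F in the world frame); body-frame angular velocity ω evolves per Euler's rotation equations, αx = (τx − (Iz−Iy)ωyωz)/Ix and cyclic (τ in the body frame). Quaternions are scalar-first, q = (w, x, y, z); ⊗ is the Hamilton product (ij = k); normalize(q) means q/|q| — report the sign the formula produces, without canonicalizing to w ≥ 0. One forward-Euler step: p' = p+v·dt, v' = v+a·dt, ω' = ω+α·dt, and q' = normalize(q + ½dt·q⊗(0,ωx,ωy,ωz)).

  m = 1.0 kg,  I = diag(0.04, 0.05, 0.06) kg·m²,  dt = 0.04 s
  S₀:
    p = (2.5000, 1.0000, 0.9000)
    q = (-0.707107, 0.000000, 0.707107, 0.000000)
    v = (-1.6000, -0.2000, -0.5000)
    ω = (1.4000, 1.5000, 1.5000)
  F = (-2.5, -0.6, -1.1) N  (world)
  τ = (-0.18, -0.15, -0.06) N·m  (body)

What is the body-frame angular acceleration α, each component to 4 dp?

α = (-5.0625, -2.1600, -1.3500)

precession coupling ω×(Iω) = (0.0225, -0.0420, 0.0210)
(τ − ω×Iω)/I = (-5.0625, -2.1600, -1.3500)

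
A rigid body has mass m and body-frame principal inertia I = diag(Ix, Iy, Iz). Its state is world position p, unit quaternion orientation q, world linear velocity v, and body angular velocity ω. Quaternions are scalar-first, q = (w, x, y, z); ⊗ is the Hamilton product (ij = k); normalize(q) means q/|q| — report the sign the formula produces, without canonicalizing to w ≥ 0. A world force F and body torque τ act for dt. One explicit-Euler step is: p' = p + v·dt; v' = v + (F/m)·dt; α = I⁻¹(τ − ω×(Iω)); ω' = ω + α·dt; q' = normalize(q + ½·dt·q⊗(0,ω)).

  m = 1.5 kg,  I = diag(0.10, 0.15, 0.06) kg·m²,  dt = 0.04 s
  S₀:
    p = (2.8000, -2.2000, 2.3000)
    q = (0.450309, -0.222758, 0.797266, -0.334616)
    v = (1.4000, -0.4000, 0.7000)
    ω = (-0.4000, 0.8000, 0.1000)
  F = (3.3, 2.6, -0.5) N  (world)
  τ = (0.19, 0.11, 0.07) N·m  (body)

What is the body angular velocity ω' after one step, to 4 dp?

ω' = (-0.3211, 0.8298, 0.1573)

precession coupling ω×(Iω) = (-0.0072, -0.0016, -0.0160)
(τ − ω×Iω)/I = (1.9720, 0.7440, 1.4333)
ω + α·dt = (-0.3211, 0.8298, 0.1573)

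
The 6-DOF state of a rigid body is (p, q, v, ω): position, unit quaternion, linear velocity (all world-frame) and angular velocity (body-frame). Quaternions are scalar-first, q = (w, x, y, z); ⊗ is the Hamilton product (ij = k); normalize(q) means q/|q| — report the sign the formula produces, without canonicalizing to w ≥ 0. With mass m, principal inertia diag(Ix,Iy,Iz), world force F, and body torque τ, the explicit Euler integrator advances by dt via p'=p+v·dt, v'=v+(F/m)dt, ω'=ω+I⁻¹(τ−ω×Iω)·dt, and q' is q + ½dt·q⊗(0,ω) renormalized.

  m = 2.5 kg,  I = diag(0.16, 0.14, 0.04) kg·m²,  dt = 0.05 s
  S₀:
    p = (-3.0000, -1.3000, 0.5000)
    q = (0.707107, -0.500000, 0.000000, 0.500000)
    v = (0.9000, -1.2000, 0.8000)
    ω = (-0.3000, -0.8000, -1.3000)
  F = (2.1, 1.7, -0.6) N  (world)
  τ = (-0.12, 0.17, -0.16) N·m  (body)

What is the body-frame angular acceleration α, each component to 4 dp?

α = (-0.1000, 0.8800, -3.8800)

ω×(Iω) gyroscopic = (-0.1040, 0.0468, -0.0048)
angular accel α = (-0.1000, 0.8800, -3.8800)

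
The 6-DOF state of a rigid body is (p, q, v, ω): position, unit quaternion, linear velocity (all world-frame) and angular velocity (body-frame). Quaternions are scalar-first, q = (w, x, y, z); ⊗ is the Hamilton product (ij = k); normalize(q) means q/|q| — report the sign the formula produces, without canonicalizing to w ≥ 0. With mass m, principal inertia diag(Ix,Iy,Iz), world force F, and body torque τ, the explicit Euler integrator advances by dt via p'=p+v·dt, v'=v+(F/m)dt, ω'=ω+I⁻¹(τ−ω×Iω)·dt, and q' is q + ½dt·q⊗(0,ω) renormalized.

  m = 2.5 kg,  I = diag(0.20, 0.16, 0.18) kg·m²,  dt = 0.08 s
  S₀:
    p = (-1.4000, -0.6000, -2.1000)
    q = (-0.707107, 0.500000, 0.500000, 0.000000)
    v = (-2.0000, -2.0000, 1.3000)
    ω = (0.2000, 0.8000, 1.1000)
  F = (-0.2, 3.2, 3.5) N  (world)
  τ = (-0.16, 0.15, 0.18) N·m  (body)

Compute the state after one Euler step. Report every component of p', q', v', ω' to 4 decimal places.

p + v·dt = (-1.5600, -0.7600, -1.9960)
new velocity v' = (-2.0064, -1.8976, 1.4120)
angular accel α = (-0.8880, 0.9100, 1.0356)
ω' = ω + α·dt = (0.1290, 0.8728, 1.1828)
q⊗(0,ω) = (-0.5000000, 0.4085786, -1.1156856, -0.4778177)
q' = normalize(q + ½dt·q⊗(0,ω)) = (-0.7260, 0.5156, 0.4547, -0.0191)

p' = (-1.5600, -0.7600, -1.9960)
q' = (-0.7260, 0.5156, 0.4547, -0.0191)
v' = (-2.0064, -1.8976, 1.4120)
ω' = (0.1290, 0.8728, 1.1828)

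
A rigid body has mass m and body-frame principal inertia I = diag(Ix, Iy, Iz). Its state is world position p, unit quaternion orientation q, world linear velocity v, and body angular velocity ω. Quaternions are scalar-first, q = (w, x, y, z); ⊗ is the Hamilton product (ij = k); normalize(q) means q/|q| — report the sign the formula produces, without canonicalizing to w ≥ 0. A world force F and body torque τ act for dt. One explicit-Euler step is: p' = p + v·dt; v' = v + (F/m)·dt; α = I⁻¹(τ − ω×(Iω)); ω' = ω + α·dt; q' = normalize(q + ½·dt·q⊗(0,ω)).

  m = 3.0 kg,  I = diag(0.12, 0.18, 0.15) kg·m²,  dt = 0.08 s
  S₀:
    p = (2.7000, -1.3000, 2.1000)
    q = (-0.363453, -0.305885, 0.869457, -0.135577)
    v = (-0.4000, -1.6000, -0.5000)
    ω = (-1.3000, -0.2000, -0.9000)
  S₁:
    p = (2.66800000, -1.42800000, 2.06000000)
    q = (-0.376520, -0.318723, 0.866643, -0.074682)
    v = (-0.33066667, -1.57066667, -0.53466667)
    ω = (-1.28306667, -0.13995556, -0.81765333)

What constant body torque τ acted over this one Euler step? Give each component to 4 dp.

rate change Δω = (0.01693333, 0.06004444, 0.08234667)
applied torque τ = (0.0200, 0.1000, 0.1700)

τ = (0.0200, 0.1000, 0.1700)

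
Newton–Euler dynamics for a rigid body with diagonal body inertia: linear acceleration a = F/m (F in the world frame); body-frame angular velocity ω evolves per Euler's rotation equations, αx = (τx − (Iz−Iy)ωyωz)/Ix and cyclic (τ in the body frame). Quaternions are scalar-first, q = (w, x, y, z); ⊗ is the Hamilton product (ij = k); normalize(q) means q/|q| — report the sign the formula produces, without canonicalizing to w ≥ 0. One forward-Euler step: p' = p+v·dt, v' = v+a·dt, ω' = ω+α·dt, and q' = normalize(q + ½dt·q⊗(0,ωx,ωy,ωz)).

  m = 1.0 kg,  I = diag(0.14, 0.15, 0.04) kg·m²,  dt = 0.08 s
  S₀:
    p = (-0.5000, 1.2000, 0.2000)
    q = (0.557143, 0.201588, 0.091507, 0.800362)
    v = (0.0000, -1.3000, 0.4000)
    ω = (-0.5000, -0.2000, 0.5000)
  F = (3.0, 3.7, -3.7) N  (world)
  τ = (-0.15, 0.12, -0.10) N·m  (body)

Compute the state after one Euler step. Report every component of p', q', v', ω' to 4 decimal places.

linear accel F/m = (3.0000, 3.7000, -3.7000)
p' = p + v·dt = (-0.5000, 1.0960, 0.2320)
v + (F/m)dt = (0.2400, -1.0040, 0.1040)
gyro term ω×Iω = (0.0110, -0.0250, 0.0010)
α = I⁻¹(τ − ω×Iω) = (-1.1500, 0.9667, -2.5250)
ω' = ω + α·dt = (-0.5920, -0.1227, 0.2980)
Hamilton product q⊗(0,ω) = (-0.2810856, -0.0727456, -0.6124036, 0.2840074)
q' = normalize(q + ½dt·q⊗(0,ω)) = (0.5457, 0.1986, 0.0670, 0.8114)

p' = (-0.5000, 1.0960, 0.2320)
q' = (0.5457, 0.1986, 0.0670, 0.8114)
v' = (0.2400, -1.0040, 0.1040)
ω' = (-0.5920, -0.1227, 0.2980)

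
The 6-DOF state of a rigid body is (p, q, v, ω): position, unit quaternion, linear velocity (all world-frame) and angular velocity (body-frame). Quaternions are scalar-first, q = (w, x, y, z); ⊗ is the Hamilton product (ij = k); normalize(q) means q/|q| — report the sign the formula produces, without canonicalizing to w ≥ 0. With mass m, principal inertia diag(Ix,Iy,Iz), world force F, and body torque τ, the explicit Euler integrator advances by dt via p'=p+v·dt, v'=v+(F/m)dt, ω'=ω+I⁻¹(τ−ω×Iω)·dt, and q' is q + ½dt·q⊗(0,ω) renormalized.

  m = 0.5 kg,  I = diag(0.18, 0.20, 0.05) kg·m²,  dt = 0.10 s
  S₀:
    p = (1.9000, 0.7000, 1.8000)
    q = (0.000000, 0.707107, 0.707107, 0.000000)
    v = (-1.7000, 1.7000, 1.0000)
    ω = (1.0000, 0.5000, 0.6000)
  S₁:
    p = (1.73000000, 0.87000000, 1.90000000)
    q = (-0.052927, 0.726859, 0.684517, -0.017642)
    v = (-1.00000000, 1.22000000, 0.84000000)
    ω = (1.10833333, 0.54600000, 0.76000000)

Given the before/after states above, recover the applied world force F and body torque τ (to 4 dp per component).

F = (3.5000, -2.4000, -0.8000)
τ = (0.1500, 0.1700, 0.0900)

v₁ − v₀ = (0.70000000, -0.48000000, -0.16000000)
m·(v₁−v₀)/dt = (3.5000, -2.4000, -0.8000)
ω₁ − ω₀ = (0.10833333, 0.04600000, 0.16000000)
ω₀×(Iω₀) = (-0.0450, 0.0780, 0.0100)
I·α + gyro = (0.1500, 0.1700, 0.0900)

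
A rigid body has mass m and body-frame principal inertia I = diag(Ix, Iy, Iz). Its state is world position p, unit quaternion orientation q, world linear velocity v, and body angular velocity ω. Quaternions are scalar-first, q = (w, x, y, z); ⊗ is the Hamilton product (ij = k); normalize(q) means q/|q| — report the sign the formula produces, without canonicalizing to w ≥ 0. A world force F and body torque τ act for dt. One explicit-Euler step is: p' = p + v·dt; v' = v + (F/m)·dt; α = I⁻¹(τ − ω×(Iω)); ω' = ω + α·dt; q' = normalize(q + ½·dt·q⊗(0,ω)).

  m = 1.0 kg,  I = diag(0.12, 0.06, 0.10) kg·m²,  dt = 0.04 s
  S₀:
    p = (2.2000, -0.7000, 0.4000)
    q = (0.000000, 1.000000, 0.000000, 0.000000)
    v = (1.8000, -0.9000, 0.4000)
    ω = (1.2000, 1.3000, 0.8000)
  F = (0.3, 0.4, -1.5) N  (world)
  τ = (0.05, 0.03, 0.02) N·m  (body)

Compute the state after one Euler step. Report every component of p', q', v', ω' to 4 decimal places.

p' = (2.2720, -0.7360, 0.4160)
q' = (-0.0240, 0.9992, -0.0160, 0.0260)
v' = (1.8120, -0.8840, 0.3400)
ω' = (1.2028, 1.3072, 0.8454)

p' = p + v·dt = (2.2720, -0.7360, 0.4160)
v + (F/m)dt = (1.8120, -0.8840, 0.3400)
angular accel α = (0.0700, 0.1800, 1.1360)
ω + α·dt = (1.2028, 1.3072, 0.8454)
Hamilton product q⊗(0,ω) = (-1.2000000, 0.0000000, -0.8000000, 1.3000000)
updated quaternion q' = (-0.0240, 0.9992, -0.0160, 0.0260)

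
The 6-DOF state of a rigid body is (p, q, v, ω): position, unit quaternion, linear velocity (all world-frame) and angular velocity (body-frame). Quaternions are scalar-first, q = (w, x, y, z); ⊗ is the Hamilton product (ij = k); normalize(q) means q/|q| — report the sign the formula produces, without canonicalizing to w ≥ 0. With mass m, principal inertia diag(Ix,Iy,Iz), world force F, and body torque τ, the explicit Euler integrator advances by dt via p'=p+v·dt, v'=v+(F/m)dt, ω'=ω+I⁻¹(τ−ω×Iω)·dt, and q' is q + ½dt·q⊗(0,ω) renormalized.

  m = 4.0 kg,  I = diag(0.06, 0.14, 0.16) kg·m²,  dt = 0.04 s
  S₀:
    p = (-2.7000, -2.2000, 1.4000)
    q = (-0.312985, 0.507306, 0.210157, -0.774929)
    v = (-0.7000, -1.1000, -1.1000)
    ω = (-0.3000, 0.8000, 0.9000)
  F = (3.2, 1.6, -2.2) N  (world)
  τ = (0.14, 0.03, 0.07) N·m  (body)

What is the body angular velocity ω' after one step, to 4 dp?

gyro term ω×Iω = (0.0144, 0.0270, -0.0192)
angular accel α = (2.0933, 0.0214, 0.5575)
ω + α·dt = (-0.2163, 0.8009, 0.9223)

ω' = (-0.2163, 0.8009, 0.9223)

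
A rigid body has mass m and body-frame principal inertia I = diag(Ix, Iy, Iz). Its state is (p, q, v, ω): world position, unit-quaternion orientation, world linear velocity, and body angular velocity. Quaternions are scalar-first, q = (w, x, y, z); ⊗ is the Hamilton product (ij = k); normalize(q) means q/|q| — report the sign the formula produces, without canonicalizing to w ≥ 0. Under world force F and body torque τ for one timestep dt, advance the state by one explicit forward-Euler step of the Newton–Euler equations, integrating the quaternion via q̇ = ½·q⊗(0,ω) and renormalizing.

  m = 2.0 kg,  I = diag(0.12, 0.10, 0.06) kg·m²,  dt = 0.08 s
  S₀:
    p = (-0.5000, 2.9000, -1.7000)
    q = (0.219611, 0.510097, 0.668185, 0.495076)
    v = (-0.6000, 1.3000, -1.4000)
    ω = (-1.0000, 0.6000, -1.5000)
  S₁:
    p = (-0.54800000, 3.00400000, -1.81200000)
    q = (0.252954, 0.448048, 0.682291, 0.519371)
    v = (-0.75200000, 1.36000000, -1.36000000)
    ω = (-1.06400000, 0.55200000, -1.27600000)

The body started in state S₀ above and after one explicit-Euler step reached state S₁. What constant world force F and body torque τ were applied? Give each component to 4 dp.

Δω = ω₁−ω₀ = (-0.06400000, -0.04800000, 0.22400000)
applied torque τ = (-0.0600, 0.0300, 0.1800)
v₁ − v₀ = (-0.15200000, 0.06000000, 0.04000000)
applied force F = (-3.8000, 1.5000, 1.0000)

F = (-3.8000, 1.5000, 1.0000)
τ = (-0.0600, 0.0300, 0.1800)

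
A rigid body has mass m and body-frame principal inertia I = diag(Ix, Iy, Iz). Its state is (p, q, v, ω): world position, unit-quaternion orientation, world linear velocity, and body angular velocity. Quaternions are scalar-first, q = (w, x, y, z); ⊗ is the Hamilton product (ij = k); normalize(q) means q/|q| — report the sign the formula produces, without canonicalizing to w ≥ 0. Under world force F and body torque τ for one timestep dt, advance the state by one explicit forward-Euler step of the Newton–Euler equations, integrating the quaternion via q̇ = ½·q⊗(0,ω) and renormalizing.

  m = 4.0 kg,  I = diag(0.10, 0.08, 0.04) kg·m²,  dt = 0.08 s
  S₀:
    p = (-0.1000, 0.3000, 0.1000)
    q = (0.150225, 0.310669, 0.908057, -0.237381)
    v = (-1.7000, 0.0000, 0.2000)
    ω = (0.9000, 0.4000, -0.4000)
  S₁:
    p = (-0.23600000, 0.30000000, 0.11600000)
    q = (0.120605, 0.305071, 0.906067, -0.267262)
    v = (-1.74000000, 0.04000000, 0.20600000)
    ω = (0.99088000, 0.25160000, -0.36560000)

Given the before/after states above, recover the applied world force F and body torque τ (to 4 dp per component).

F = (-2.0000, 2.0000, 0.3000)
τ = (0.1200, -0.1700, 0.0100)

Δω = ω₁−ω₀ = (0.09088000, -0.14840000, 0.03440000)
gyro term ω₀×Iω₀ = (0.0064, -0.0216, -0.0072)
τ = I·(Δω/dt) + ω₀×(Iω₀) = (0.1200, -0.1700, 0.0100)
velocity change Δv = (-0.04000000, 0.04000000, 0.00600000)
m·(v₁−v₀)/dt = (-2.0000, 2.0000, 0.3000)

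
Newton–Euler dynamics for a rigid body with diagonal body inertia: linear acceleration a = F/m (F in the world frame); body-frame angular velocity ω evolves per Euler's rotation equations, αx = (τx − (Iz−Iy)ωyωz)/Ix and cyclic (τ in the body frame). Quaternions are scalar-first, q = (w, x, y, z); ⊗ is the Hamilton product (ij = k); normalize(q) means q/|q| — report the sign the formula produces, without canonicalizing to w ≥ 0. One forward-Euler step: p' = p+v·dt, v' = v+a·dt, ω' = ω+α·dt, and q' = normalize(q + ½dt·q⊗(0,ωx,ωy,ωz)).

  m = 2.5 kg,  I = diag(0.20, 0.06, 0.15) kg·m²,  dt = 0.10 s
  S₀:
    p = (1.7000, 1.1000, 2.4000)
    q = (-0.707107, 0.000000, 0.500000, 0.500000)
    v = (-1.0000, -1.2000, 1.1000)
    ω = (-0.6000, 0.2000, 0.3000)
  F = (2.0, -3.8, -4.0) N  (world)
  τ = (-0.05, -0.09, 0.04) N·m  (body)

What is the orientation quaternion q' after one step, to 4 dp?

q' = (-0.7192, 0.0237, 0.4776, 0.5041)

q⊗(0,ω) = (-0.2500000, 0.4742642, -0.4414214, 0.0878679)
q' = normalize(q + ½dt·q⊗(0,ω)) = (-0.7192, 0.0237, 0.4776, 0.5041)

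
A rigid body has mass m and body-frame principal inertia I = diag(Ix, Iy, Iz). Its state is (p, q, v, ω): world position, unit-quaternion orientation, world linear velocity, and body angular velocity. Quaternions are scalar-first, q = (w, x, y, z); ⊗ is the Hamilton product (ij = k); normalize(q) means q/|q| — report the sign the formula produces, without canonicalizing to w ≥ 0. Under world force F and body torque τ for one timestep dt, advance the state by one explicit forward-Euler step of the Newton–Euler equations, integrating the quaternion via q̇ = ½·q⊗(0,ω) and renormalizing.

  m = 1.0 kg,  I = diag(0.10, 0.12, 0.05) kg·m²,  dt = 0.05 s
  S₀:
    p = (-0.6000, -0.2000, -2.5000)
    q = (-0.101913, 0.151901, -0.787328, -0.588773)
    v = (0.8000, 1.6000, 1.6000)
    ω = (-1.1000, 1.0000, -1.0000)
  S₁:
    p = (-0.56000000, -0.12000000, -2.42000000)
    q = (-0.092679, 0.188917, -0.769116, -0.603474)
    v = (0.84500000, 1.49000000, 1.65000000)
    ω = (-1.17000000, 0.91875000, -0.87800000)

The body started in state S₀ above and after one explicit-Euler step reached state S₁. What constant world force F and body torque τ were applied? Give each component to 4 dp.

v₁ − v₀ = (0.04500000, -0.11000000, 0.05000000)
F = m·Δv/dt = (0.9000, -2.2000, 1.0000)
ω₁ − ω₀ = (-0.07000000, -0.08125000, 0.12200000)
ω₀×(Iω₀) = (0.0700, 0.0550, -0.0220)
I·α + gyro = (-0.0700, -0.1400, 0.1000)

F = (0.9000, -2.2000, 1.0000)
τ = (-0.0700, -0.1400, 0.1000)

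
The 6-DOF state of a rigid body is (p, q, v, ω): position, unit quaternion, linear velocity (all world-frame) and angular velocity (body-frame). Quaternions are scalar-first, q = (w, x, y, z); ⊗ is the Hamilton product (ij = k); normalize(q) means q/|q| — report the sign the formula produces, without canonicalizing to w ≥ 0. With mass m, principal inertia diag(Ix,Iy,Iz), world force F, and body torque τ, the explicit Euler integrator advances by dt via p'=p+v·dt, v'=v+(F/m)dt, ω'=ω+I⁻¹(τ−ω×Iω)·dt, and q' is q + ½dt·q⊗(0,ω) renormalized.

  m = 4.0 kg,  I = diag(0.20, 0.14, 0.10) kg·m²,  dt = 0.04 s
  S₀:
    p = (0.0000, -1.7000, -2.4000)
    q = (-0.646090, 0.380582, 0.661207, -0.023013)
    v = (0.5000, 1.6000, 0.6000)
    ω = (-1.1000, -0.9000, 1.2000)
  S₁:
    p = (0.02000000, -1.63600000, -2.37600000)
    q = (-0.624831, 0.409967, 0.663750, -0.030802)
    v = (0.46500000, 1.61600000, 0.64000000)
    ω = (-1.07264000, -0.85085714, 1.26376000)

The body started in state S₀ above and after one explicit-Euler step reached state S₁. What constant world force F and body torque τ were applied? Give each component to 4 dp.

ω₁ − ω₀ = (0.02736000, 0.04914286, 0.06376000)
applied torque τ = (0.1800, 0.0400, 0.1000)
v₁ − v₀ = (-0.03500000, 0.01600000, 0.04000000)
F = m·Δv/dt = (-3.5000, 1.6000, 4.0000)

F = (-3.5000, 1.6000, 4.0000)
τ = (0.1800, 0.0400, 0.1000)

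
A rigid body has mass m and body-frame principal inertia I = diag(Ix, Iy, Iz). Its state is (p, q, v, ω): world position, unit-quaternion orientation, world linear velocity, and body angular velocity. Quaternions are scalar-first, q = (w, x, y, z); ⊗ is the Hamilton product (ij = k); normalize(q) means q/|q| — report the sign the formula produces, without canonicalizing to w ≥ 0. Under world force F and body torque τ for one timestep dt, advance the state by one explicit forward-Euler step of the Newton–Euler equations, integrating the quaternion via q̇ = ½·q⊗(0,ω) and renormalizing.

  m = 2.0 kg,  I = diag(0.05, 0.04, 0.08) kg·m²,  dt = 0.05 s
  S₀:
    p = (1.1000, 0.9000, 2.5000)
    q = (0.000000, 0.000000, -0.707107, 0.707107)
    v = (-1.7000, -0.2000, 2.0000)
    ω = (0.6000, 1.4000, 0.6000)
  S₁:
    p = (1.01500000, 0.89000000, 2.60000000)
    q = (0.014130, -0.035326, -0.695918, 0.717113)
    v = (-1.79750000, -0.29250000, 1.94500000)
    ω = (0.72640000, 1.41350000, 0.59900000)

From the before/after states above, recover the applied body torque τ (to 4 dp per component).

rate change Δω = (0.12640000, 0.01350000, -0.00100000)
I·α + gyro = (0.1600, 0.0000, -0.0100)

τ = (0.1600, 0.0000, -0.0100)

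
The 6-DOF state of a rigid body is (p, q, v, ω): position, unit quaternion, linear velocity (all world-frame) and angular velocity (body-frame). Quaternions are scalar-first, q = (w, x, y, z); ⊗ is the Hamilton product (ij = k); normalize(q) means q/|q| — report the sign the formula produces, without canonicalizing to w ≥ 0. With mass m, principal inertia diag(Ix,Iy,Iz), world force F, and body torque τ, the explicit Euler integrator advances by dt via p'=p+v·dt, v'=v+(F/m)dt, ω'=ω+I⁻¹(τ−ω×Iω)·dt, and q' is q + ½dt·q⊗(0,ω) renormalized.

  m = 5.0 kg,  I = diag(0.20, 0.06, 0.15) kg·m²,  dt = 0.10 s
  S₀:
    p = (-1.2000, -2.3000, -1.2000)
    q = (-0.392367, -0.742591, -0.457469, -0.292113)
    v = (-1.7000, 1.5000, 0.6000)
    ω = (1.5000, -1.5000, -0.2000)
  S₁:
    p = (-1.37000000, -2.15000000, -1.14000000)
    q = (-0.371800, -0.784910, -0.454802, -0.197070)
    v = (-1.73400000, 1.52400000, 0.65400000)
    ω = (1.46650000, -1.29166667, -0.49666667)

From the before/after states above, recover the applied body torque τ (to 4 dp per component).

ω₁ − ω₀ = (-0.03350000, 0.20833333, -0.29666667)
I·α + gyro = (-0.0400, 0.1100, -0.1300)

τ = (-0.0400, 0.1100, -0.1300)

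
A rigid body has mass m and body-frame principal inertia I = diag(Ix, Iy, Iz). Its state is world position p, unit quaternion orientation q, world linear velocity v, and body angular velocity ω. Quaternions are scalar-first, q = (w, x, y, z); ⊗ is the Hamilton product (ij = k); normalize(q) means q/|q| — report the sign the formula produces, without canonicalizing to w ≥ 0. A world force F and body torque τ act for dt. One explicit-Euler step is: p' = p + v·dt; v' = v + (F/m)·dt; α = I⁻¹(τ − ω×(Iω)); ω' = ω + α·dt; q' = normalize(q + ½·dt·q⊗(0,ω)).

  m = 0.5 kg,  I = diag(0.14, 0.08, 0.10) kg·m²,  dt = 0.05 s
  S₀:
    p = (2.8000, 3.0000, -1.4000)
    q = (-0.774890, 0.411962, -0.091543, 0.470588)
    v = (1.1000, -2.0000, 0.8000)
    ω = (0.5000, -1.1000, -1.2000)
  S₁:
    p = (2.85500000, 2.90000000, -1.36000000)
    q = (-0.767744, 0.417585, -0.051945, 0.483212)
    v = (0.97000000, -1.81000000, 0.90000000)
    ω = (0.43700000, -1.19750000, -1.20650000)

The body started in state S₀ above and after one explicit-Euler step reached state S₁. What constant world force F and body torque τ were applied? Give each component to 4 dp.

F = (-1.3000, 1.9000, 1.0000)
τ = (-0.1500, -0.1800, 0.0200)

Δω = ω₁−ω₀ = (-0.06300000, -0.09750000, -0.00650000)
precession coupling = (0.0264, -0.0240, 0.0330)
τ = I·(Δω/dt) + ω₀×(Iω₀) = (-0.1500, -0.1800, 0.0200)
velocity change Δv = (-0.13000000, 0.19000000, 0.10000000)
applied force F = (-1.3000, 1.9000, 1.0000)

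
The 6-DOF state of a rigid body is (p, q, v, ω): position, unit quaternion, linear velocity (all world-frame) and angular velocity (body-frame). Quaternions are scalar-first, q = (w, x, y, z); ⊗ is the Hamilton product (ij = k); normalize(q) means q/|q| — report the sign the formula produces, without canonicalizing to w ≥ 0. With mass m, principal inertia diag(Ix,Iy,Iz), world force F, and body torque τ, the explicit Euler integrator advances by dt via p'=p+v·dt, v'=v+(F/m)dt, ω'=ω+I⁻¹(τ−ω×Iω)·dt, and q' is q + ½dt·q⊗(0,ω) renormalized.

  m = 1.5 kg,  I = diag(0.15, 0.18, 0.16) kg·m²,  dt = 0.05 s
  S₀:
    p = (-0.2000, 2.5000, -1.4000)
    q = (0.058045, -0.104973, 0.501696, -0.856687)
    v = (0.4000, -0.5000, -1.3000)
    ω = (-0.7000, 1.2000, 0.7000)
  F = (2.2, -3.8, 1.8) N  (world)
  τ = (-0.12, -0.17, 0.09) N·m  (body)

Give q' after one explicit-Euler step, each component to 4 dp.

Hamilton product q⊗(0,ω) = (-0.0758354, 1.3385801, 0.7428160, 0.2658511)
q' = normalize(q + ½dt·q⊗(0,ω)) = (0.0561, -0.0715, 0.5199, -0.8494)

q' = (0.0561, -0.0715, 0.5199, -0.8494)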